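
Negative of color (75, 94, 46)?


Invert: (255-R, 255-G, 255-B)
R: 255-75 = 180
G: 255-94 = 161
B: 255-46 = 209
= RGB(180, 161, 209)


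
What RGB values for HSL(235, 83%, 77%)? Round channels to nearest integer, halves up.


H=235°, S=0.83, L=0.77
C = (1-|2L-1|)×S = (1-|0.54|)×0.83 = 0.3818
H' = H/60 = 235/60 ≈ 3.9167; X = C×(1-|H' mod 2 - 1|) ≈ 0.0318
m = L - C/2 = 0.77 - 0.1909 = 0.5791
Sector ⌊H'⌋ = 3 → (R',G',B') = (0.0, ≈0.0318, 0.3818)
RGB = ((R'+m)×255, (G'+m)×255, (B'+m)×255) = (147.6705, 155.78375, 245.0295)
Round half up → RGB(148, 156, 245)


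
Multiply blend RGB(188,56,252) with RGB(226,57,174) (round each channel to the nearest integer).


Multiply: C = A×B/255, rounded to nearest integer
R: 188×226/255 = 42488/255 ≈ 166.620 → 167
G: 56×57/255 = 3192/255 ≈ 12.518 → 13
B: 252×174/255 = 43848/255 ≈ 171.953 → 172
= RGB(167, 13, 172)


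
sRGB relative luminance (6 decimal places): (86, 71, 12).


Linearize each channel (sRGB transfer function): c = v/255; c_lin = c/12.92 if c ≤ 0.04045, else ((c+0.055)/1.055)^2.4
  R: 86/255 ≈ 0.337255 > 0.04045 → ((0.337255+0.055)/1.055)^2.4 ≈ 0.093059
  G: 71/255 ≈ 0.278431 > 0.04045 → ((0.278431+0.055)/1.055)^2.4 ≈ 0.063010
  B: 12/255 ≈ 0.047059 > 0.04045 → ((0.047059+0.055)/1.055)^2.4 ≈ 0.003677
R_lin = 0.093059, G_lin = 0.063010, B_lin = 0.003677
L = 0.2126×R + 0.7152×G + 0.0722×B
L = 0.2126×0.093059 + 0.7152×0.063010 + 0.0722×0.003677
L ≈ 0.065115


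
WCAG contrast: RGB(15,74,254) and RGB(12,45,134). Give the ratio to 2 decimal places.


Linearize each sRGB channel c=v/255: c/12.92 if c ≤ 0.04045 else ((c+0.055)/1.055)^2.4
L = 0.2126×R_lin + 0.7152×G_lin + 0.0722×B_lin
Color 1 (15,74,254):
  R=15: 15/255≈0.0588 > 0.04045 → ((0.0588+0.055)/1.055)^2.4 ≈ 0.00478
  G=74: 74/255≈0.2902 > 0.04045 → ((0.2902+0.055)/1.055)^2.4 ≈ 0.06848
  B=254: 254/255≈0.9961 > 0.04045 → ((0.9961+0.055)/1.055)^2.4 ≈ 0.99110
  L1 = 0.2126×0.00478 + 0.7152×0.06848 + 0.0722×0.99110 ≈ 0.12155
Color 2 (12,45,134):
  R=12: 12/255≈0.0471 > 0.04045 → ((0.0471+0.055)/1.055)^2.4 ≈ 0.00368
  G=45: 45/255≈0.1765 > 0.04045 → ((0.1765+0.055)/1.055)^2.4 ≈ 0.02624
  B=134: 134/255≈0.5255 > 0.04045 → ((0.5255+0.055)/1.055)^2.4 ≈ 0.23840
  L2 = 0.2126×0.00368 + 0.7152×0.02624 + 0.0722×0.23840 ≈ 0.03676
Lighter = 0.12155, Darker = 0.03676
Ratio = (L_lighter + 0.05) / (L_darker + 0.05)
Ratio = (0.12155 + 0.05) / (0.03676 + 0.05) = 0.17155 / 0.08676 ≈ 1.9772
Ratio ≈ 1.98:1


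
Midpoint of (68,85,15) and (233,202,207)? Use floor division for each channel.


Midpoint: each channel = ⌊(C₁+C₂)/2⌋
R: ⌊(68+233)/2⌋ = 150
G: ⌊(85+202)/2⌋ = 143
B: ⌊(15+207)/2⌋ = 111
= RGB(150, 143, 111)


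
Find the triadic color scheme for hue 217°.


Triadic: equally spaced at 120° intervals
H1 = 217°
H2 = (217 + 120) mod 360 = 337°
H3 = (217 + 240) mod 360 = 97°
Triadic = 217°, 337°, 97°


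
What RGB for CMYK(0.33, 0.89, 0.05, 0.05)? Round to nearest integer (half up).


R = 255 × (1-C) × (1-K) = 255 × 0.67 × 0.95 = 162.3075 → 162
G = 255 × (1-M) × (1-K) = 255 × 0.11 × 0.95 = 26.6475 → 27
B = 255 × (1-Y) × (1-K) = 255 × 0.95 × 0.95 = 230.1375 → 230
= RGB(162, 27, 230)


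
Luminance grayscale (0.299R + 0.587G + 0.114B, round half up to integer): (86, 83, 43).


Gray = 0.299×R + 0.587×G + 0.114×B
Gray = 0.299×86 + 0.587×83 + 0.114×43
Gray = 25.714 + 48.721 + 4.902
Gray = 79.337 → round half up → 79
Gray = 79


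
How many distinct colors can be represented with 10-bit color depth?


Colors = 2^bits = 2^10
= 1,024 colors


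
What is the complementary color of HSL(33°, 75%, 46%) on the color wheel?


Complement = opposite side of color wheel = hue + 180°
H' = (33 + 180) mod 360 = 213°
S and L unchanged.
= HSL(213°, 75%, 46%)


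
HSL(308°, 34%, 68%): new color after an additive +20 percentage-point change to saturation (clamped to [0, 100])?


Original S = 34%
Adjustment = +20 percentage points
New S = 34 + (20) = 54
Clamp to [0, 100] → 54
= HSL(308°, 54%, 68%)


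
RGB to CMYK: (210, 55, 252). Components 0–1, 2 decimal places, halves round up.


R'=210/255≈0.8235, G'=55/255≈0.2157, B'=252/255≈0.9882
K = 1 - max(R',G',B') = 1 - 252/255 = 3/255 = 0.01176… → 0.01
(1-R'-K)/(1-K) simplifies to (max-R)/max with max = 252:
C = (252-210)/252 = 42/252 = 0.16666… → 0.17
M = (252-55)/252 = 197/252 = 0.78174… → 0.78
Y = (252-252)/252 = 0/252 = 0 → 0.00
= CMYK(0.17, 0.78, 0.00, 0.01)


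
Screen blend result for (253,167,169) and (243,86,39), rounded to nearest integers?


Screen: C = 255 - (255-A)×(255-B)/255, rounded to nearest integer
R: 255 - (255-253)×(255-243)/255 = 255 - 24/255 ≈ 255 - 0.094 = 254.906 → 255
G: 255 - (255-167)×(255-86)/255 = 255 - 14872/255 ≈ 255 - 58.322 = 196.678 → 197
B: 255 - (255-169)×(255-39)/255 = 255 - 18576/255 ≈ 255 - 72.847 = 182.153 → 182
= RGB(255, 197, 182)


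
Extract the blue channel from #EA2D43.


Color: #EA2D43
R = EA = 234
G = 2D = 45
B = 43 = 67
Blue = 67


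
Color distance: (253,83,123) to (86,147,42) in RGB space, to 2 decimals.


d = √[(R₁-R₂)² + (G₁-G₂)² + (B₁-B₂)²]
d = √[(253-86)² + (83-147)² + (123-42)²]
d = √[27889 + 4096 + 6561]
d = √38546
d ≈ 196.33


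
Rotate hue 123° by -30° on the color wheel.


New hue = (H + rotation) mod 360
New hue = (123 -30) mod 360
= 93 mod 360
= 93°


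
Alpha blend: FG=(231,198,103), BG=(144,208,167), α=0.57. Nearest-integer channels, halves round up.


C = α×F + (1-α)×B, with 1-α = 0.43
R: 0.57×231 + 0.43×144 = 131.67 + 61.92 = 193.59 → 194
G: 0.57×198 + 0.43×208 = 112.86 + 89.44 = 202.30 → 202
B: 0.57×103 + 0.43×167 = 58.71 + 71.81 = 130.52 → 131
= RGB(194, 202, 131)


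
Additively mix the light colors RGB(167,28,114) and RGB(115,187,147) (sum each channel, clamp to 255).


Additive: each channel = min(255, C₁+C₂)
R: 167+115 = 282 → 255
G: 28+187 = 215 → 215
B: 114+147 = 261 → 255
= RGB(255, 215, 255)


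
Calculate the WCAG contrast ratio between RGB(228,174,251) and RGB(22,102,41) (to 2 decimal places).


Linearize each sRGB channel c=v/255: c/12.92 if c ≤ 0.04045 else ((c+0.055)/1.055)^2.4
L = 0.2126×R_lin + 0.7152×G_lin + 0.0722×B_lin
Color 1 (228,174,251):
  R=228: 228/255≈0.8941 > 0.04045 → ((0.8941+0.055)/1.055)^2.4 ≈ 0.77582
  G=174: 174/255≈0.6824 > 0.04045 → ((0.6824+0.055)/1.055)^2.4 ≈ 0.42327
  B=251: 251/255≈0.9843 > 0.04045 → ((0.9843+0.055)/1.055)^2.4 ≈ 0.96469
  L1 = 0.2126×0.77582 + 0.7152×0.42327 + 0.0722×0.96469 ≈ 0.53731
Color 2 (22,102,41):
  R=22: 22/255≈0.0863 > 0.04045 → ((0.0863+0.055)/1.055)^2.4 ≈ 0.00802
  G=102: 102/255≈0.4000 > 0.04045 → ((0.4000+0.055)/1.055)^2.4 ≈ 0.13287
  B=41: 41/255≈0.1608 > 0.04045 → ((0.1608+0.055)/1.055)^2.4 ≈ 0.02217
  L2 = 0.2126×0.00802 + 0.7152×0.13287 + 0.0722×0.02217 ≈ 0.09833
Lighter = 0.53731, Darker = 0.09833
Ratio = (L_lighter + 0.05) / (L_darker + 0.05)
Ratio = (0.53731 + 0.05) / (0.09833 + 0.05) = 0.58731 / 0.14833 ≈ 3.9594
Ratio ≈ 3.96:1


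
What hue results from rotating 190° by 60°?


New hue = (H + rotation) mod 360
New hue = (190 + 60) mod 360
= 250 mod 360
= 250°


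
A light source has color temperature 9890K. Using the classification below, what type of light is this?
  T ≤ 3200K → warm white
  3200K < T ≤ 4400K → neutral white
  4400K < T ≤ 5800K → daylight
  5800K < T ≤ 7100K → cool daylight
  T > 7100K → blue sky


Temperature: 9890K
9890K > 7100K → blue sky
Classification: blue sky


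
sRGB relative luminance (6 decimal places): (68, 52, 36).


Linearize each channel (sRGB transfer function): c = v/255; c_lin = c/12.92 if c ≤ 0.04045, else ((c+0.055)/1.055)^2.4
  R: 68/255 ≈ 0.266667 > 0.04045 → ((0.266667+0.055)/1.055)^2.4 ≈ 0.057805
  G: 52/255 ≈ 0.203922 > 0.04045 → ((0.203922+0.055)/1.055)^2.4 ≈ 0.034340
  B: 36/255 ≈ 0.141176 > 0.04045 → ((0.141176+0.055)/1.055)^2.4 ≈ 0.017642
R_lin = 0.057805, G_lin = 0.034340, B_lin = 0.017642
L = 0.2126×R + 0.7152×G + 0.0722×B
L = 0.2126×0.057805 + 0.7152×0.034340 + 0.0722×0.017642
L ≈ 0.038123


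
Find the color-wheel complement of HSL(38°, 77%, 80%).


Complement = opposite side of color wheel = hue + 180°
H' = (38 + 180) mod 360 = 218°
S and L unchanged.
= HSL(218°, 77%, 80%)


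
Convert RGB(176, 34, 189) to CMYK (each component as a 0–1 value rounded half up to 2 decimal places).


R'=176/255≈0.6902, G'=34/255≈0.1333, B'=189/255≈0.7412
K = 1 - max(R',G',B') = 1 - 189/255 = 66/255 = 0.25882… → 0.26
(1-R'-K)/(1-K) simplifies to (max-R)/max with max = 189:
C = (189-176)/189 = 13/189 = 0.06878… → 0.07
M = (189-34)/189 = 155/189 = 0.82010… → 0.82
Y = (189-189)/189 = 0/189 = 0 → 0.00
= CMYK(0.07, 0.82, 0.00, 0.26)


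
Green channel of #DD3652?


Color: #DD3652
R = DD = 221
G = 36 = 54
B = 52 = 82
Green = 54


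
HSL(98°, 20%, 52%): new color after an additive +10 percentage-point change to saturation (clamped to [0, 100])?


Original S = 20%
Adjustment = +10 percentage points
New S = 20 + (10) = 30
Clamp to [0, 100] → 30
= HSL(98°, 30%, 52%)


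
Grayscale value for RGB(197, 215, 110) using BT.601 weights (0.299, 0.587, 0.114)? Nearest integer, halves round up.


Gray = 0.299×R + 0.587×G + 0.114×B
Gray = 0.299×197 + 0.587×215 + 0.114×110
Gray = 58.903 + 126.205 + 12.540
Gray = 197.648 → round half up → 198
Gray = 198


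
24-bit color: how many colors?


Colors = 2^bits = 2^24
= 16,777,216 colors


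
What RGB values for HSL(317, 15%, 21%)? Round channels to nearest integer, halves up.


H=317°, S=0.15, L=0.21
C = (1-|2L-1|)×S = (1-|-0.58|)×0.15 = 0.063
H' = H/60 = 317/60 ≈ 5.2833; X = C×(1-|H' mod 2 - 1|) = 0.04515
m = L - C/2 = 0.21 - 0.0315 = 0.1785
Sector ⌊H'⌋ = 5 → (R',G',B') = (0.063, 0.0, 0.04515)
RGB = ((R'+m)×255, (G'+m)×255, (B'+m)×255) = (61.5825, 45.5175, 57.03075)
Round half up → RGB(62, 46, 57)


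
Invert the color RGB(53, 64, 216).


Invert: (255-R, 255-G, 255-B)
R: 255-53 = 202
G: 255-64 = 191
B: 255-216 = 39
= RGB(202, 191, 39)


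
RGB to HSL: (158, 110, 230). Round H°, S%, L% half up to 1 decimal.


Normalize: R'=158/255≈0.6196, G'=110/255≈0.4314, B'=230/255≈0.9020
Max=230/255, Min=110/255, Δ=Max-Min=120/255
L = (Max+Min)/2 = (230+110)/510 = 340/510 = 0.66666… → L = 66.7%
L > 0.5 → S = Δ/(2-Max-Min) = 120/(510-230-110) = 120/170 = 0.70588… → S = 70.6%
(the 1/255 factors cancel in S and H, so raw channel differences can be used)
Max is B' → H = 60 × ((R-G)/Δ + 4) = 60 × ((158-110)/120 + 4)
  48/120 + 4 = 0.4 + 4 = 4.4
  H = 60 × 4.4 = 264° → H = 264.0°
= HSL(264.0°, 70.6%, 66.7%)


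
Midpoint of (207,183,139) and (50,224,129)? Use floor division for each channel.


Midpoint: each channel = ⌊(C₁+C₂)/2⌋
R: ⌊(207+50)/2⌋ = 128
G: ⌊(183+224)/2⌋ = 203
B: ⌊(139+129)/2⌋ = 134
= RGB(128, 203, 134)


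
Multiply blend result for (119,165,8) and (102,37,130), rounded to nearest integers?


Multiply: C = A×B/255, rounded to nearest integer
R: 119×102/255 = 12138/255 ≈ 47.600 → 48
G: 165×37/255 = 6105/255 ≈ 23.941 → 24
B: 8×130/255 = 1040/255 ≈ 4.078 → 4
= RGB(48, 24, 4)


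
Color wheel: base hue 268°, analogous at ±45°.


Base hue: 268°
Left analog: (268 - 45) mod 360 = 223°
Right analog: (268 + 45) mod 360 = 313°
Analogous hues = 223° and 313°


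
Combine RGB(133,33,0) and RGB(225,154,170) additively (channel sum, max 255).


Additive: each channel = min(255, C₁+C₂)
R: 133+225 = 358 → 255
G: 33+154 = 187 → 187
B: 0+170 = 170 → 170
= RGB(255, 187, 170)


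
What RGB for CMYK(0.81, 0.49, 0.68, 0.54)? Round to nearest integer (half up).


R = 255 × (1-C) × (1-K) = 255 × 0.19 × 0.46 = 22.287 → 22
G = 255 × (1-M) × (1-K) = 255 × 0.51 × 0.46 = 59.823 → 60
B = 255 × (1-Y) × (1-K) = 255 × 0.32 × 0.46 = 37.536 → 38
= RGB(22, 60, 38)


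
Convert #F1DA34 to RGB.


F1 → 241 (R)
DA → 218 (G)
34 → 52 (B)
= RGB(241, 218, 52)


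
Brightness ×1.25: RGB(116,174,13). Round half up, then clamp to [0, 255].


Multiply each channel by 1.25, round half up, clamp to [0, 255]
R: 116×1.25 = 145
G: 174×1.25 = 217.5 → round → 218
B: 13×1.25 = 16.25 → round → 16
= RGB(145, 218, 16)


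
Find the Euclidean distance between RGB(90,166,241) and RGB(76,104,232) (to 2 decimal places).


d = √[(R₁-R₂)² + (G₁-G₂)² + (B₁-B₂)²]
d = √[(90-76)² + (166-104)² + (241-232)²]
d = √[196 + 3844 + 81]
d = √4121
d ≈ 64.20


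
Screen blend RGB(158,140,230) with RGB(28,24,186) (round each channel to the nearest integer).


Screen: C = 255 - (255-A)×(255-B)/255, rounded to nearest integer
R: 255 - (255-158)×(255-28)/255 = 255 - 22019/255 ≈ 255 - 86.349 = 168.651 → 169
G: 255 - (255-140)×(255-24)/255 = 255 - 26565/255 ≈ 255 - 104.176 = 150.824 → 151
B: 255 - (255-230)×(255-186)/255 = 255 - 1725/255 ≈ 255 - 6.765 = 248.235 → 248
= RGB(169, 151, 248)


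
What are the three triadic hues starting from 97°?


Triadic: equally spaced at 120° intervals
H1 = 97°
H2 = (97 + 120) mod 360 = 217°
H3 = (97 + 240) mod 360 = 337°
Triadic = 97°, 217°, 337°


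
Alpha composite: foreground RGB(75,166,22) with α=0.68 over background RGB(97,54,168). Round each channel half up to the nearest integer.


C = α×F + (1-α)×B, with 1-α = 0.32
R: 0.68×75 + 0.32×97 = 51.00 + 31.04 = 82.04 → 82
G: 0.68×166 + 0.32×54 = 112.88 + 17.28 = 130.16 → 130
B: 0.68×22 + 0.32×168 = 14.96 + 53.76 = 68.72 → 69
= RGB(82, 130, 69)


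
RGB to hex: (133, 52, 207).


R = 133 → 85 (hex)
G = 52 → 34 (hex)
B = 207 → CF (hex)
Hex = #8534CF


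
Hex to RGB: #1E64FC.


1E → 30 (R)
64 → 100 (G)
FC → 252 (B)
= RGB(30, 100, 252)


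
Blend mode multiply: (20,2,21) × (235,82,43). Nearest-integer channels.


Multiply: C = A×B/255, rounded to nearest integer
R: 20×235/255 = 4700/255 ≈ 18.431 → 18
G: 2×82/255 = 164/255 ≈ 0.643 → 1
B: 21×43/255 = 903/255 ≈ 3.541 → 4
= RGB(18, 1, 4)


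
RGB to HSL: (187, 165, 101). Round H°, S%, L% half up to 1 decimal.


Normalize: R'=187/255≈0.7333, G'=165/255≈0.6471, B'=101/255≈0.3961
Max=187/255, Min=101/255, Δ=Max-Min=86/255
L = (Max+Min)/2 = (187+101)/510 = 288/510 = 0.56470… → L = 56.5%
L > 0.5 → S = Δ/(2-Max-Min) = 86/(510-187-101) = 86/222 = 0.38738… → S = 38.7%
(the 1/255 factors cancel in S and H, so raw channel differences can be used)
Max is R' → H = 60 × (((G-B)/Δ) mod 6) = 60 × (((165-101)/86) mod 6)
  64/86 = 0.7441…
  H = 60 × 0.7441… = 44.651…° → H = 44.7°
= HSL(44.7°, 38.7%, 56.5%)


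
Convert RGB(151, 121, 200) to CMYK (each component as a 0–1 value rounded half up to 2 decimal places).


R'=151/255≈0.5922, G'=121/255≈0.4745, B'=200/255≈0.7843
K = 1 - max(R',G',B') = 1 - 200/255 = 55/255 = 0.21568… → 0.22
(1-R'-K)/(1-K) simplifies to (max-R)/max with max = 200:
C = (200-151)/200 = 49/200 = 0.245 → 0.25
M = (200-121)/200 = 79/200 = 0.395 → 0.40
Y = (200-200)/200 = 0/200 = 0 → 0.00
= CMYK(0.25, 0.40, 0.00, 0.22)


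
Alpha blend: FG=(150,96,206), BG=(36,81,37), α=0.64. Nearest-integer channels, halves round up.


C = α×F + (1-α)×B, with 1-α = 0.36
R: 0.64×150 + 0.36×36 = 96.00 + 12.96 = 108.96 → 109
G: 0.64×96 + 0.36×81 = 61.44 + 29.16 = 90.60 → 91
B: 0.64×206 + 0.36×37 = 131.84 + 13.32 = 145.16 → 145
= RGB(109, 91, 145)


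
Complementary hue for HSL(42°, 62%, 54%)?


Complement = opposite side of color wheel = hue + 180°
H' = (42 + 180) mod 360 = 222°
S and L unchanged.
= HSL(222°, 62%, 54%)


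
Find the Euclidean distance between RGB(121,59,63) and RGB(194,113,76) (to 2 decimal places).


d = √[(R₁-R₂)² + (G₁-G₂)² + (B₁-B₂)²]
d = √[(121-194)² + (59-113)² + (63-76)²]
d = √[5329 + 2916 + 169]
d = √8414
d ≈ 91.73


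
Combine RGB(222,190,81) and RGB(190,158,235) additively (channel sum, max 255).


Additive: each channel = min(255, C₁+C₂)
R: 222+190 = 412 → 255
G: 190+158 = 348 → 255
B: 81+235 = 316 → 255
= RGB(255, 255, 255)


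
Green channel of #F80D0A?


Color: #F80D0A
R = F8 = 248
G = 0D = 13
B = 0A = 10
Green = 13


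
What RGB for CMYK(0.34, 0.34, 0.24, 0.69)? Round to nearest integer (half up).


R = 255 × (1-C) × (1-K) = 255 × 0.66 × 0.31 = 52.173 → 52
G = 255 × (1-M) × (1-K) = 255 × 0.66 × 0.31 = 52.173 → 52
B = 255 × (1-Y) × (1-K) = 255 × 0.76 × 0.31 = 60.078 → 60
= RGB(52, 52, 60)


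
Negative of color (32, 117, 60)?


Invert: (255-R, 255-G, 255-B)
R: 255-32 = 223
G: 255-117 = 138
B: 255-60 = 195
= RGB(223, 138, 195)


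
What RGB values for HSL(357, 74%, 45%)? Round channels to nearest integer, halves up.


H=357°, S=0.74, L=0.45
C = (1-|2L-1|)×S = (1-|-0.10|)×0.74 = 0.666
H' = H/60 = 357/60 ≈ 5.9500; X = C×(1-|H' mod 2 - 1|) = 0.0333
m = L - C/2 = 0.45 - 0.333 = 0.117
Sector ⌊H'⌋ = 5 → (R',G',B') = (0.666, 0.0, 0.0333)
RGB = ((R'+m)×255, (G'+m)×255, (B'+m)×255) = (199.665, 29.835, 38.3265)
Round half up → RGB(200, 30, 38)


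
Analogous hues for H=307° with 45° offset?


Base hue: 307°
Left analog: (307 - 45) mod 360 = 262°
Right analog: (307 + 45) mod 360 = 352°
Analogous hues = 262° and 352°


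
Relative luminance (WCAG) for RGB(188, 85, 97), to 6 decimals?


Linearize each channel (sRGB transfer function): c = v/255; c_lin = c/12.92 if c ≤ 0.04045, else ((c+0.055)/1.055)^2.4
  R: 188/255 ≈ 0.737255 > 0.04045 → ((0.737255+0.055)/1.055)^2.4 ≈ 0.502886
  G: 85/255 ≈ 0.333333 > 0.04045 → ((0.333333+0.055)/1.055)^2.4 ≈ 0.090842
  B: 97/255 ≈ 0.380392 > 0.04045 → ((0.380392+0.055)/1.055)^2.4 ≈ 0.119538
R_lin = 0.502886, G_lin = 0.090842, B_lin = 0.119538
L = 0.2126×R + 0.7152×G + 0.0722×B
L = 0.2126×0.502886 + 0.7152×0.090842 + 0.0722×0.119538
L ≈ 0.180514


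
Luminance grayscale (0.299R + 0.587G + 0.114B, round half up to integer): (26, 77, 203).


Gray = 0.299×R + 0.587×G + 0.114×B
Gray = 0.299×26 + 0.587×77 + 0.114×203
Gray = 7.774 + 45.199 + 23.142
Gray = 76.115 → round half up → 76
Gray = 76


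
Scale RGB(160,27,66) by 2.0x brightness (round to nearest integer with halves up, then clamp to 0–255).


Multiply each channel by 2.0, round half up, clamp to [0, 255]
R: 160×2.0 = 320 → clamp → 255
G: 27×2.0 = 54
B: 66×2.0 = 132
= RGB(255, 54, 132)


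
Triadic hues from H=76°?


Triadic: equally spaced at 120° intervals
H1 = 76°
H2 = (76 + 120) mod 360 = 196°
H3 = (76 + 240) mod 360 = 316°
Triadic = 76°, 196°, 316°


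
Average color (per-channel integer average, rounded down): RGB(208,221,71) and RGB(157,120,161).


Midpoint: each channel = ⌊(C₁+C₂)/2⌋
R: ⌊(208+157)/2⌋ = 182
G: ⌊(221+120)/2⌋ = 170
B: ⌊(71+161)/2⌋ = 116
= RGB(182, 170, 116)


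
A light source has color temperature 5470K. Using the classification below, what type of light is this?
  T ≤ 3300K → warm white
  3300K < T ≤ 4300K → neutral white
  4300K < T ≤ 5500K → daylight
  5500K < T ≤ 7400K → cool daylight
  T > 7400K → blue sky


Temperature: 5470K
4300K < 5470K ≤ 5500K → daylight
Classification: daylight


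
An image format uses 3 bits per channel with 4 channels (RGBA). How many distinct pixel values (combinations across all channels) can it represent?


Total bits = 3 bits/channel × 4 channels = 12 bits
Distinct pixel values = 2^12
= 4,096 pixel values


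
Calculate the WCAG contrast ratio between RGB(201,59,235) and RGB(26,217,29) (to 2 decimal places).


Linearize each sRGB channel c=v/255: c/12.92 if c ≤ 0.04045 else ((c+0.055)/1.055)^2.4
L = 0.2126×R_lin + 0.7152×G_lin + 0.0722×B_lin
Color 1 (201,59,235):
  R=201: 201/255≈0.7882 > 0.04045 → ((0.7882+0.055)/1.055)^2.4 ≈ 0.58408
  G=59: 59/255≈0.2314 > 0.04045 → ((0.2314+0.055)/1.055)^2.4 ≈ 0.04374
  B=235: 235/255≈0.9216 > 0.04045 → ((0.9216+0.055)/1.055)^2.4 ≈ 0.83077
  L1 = 0.2126×0.58408 + 0.7152×0.04374 + 0.0722×0.83077 ≈ 0.21544
Color 2 (26,217,29):
  R=26: 26/255≈0.1020 > 0.04045 → ((0.1020+0.055)/1.055)^2.4 ≈ 0.01033
  G=217: 217/255≈0.8510 > 0.04045 → ((0.8510+0.055)/1.055)^2.4 ≈ 0.69387
  B=29: 29/255≈0.1137 > 0.04045 → ((0.1137+0.055)/1.055)^2.4 ≈ 0.01229
  L2 = 0.2126×0.01033 + 0.7152×0.69387 + 0.0722×0.01229 ≈ 0.49934
Lighter = 0.49934, Darker = 0.21544
Ratio = (L_lighter + 0.05) / (L_darker + 0.05)
Ratio = (0.49934 + 0.05) / (0.21544 + 0.05) = 0.54934 / 0.26544 ≈ 2.0696
Ratio ≈ 2.07:1


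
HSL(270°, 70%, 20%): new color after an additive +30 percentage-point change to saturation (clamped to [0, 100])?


Original S = 70%
Adjustment = +30 percentage points
New S = 70 + (30) = 100
Clamp to [0, 100] → 100
= HSL(270°, 100%, 20%)


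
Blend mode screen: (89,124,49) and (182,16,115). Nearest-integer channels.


Screen: C = 255 - (255-A)×(255-B)/255, rounded to nearest integer
R: 255 - (255-89)×(255-182)/255 = 255 - 12118/255 ≈ 255 - 47.522 = 207.478 → 207
G: 255 - (255-124)×(255-16)/255 = 255 - 31309/255 ≈ 255 - 122.780 = 132.220 → 132
B: 255 - (255-49)×(255-115)/255 = 255 - 28840/255 ≈ 255 - 113.098 = 141.902 → 142
= RGB(207, 132, 142)


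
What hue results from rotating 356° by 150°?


New hue = (H + rotation) mod 360
New hue = (356 + 150) mod 360
= 506 mod 360
= 146°


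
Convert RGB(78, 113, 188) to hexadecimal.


R = 78 → 4E (hex)
G = 113 → 71 (hex)
B = 188 → BC (hex)
Hex = #4E71BC


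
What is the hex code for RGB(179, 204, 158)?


R = 179 → B3 (hex)
G = 204 → CC (hex)
B = 158 → 9E (hex)
Hex = #B3CC9E


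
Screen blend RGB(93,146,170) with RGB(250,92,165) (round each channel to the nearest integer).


Screen: C = 255 - (255-A)×(255-B)/255, rounded to nearest integer
R: 255 - (255-93)×(255-250)/255 = 255 - 810/255 ≈ 255 - 3.176 = 251.824 → 252
G: 255 - (255-146)×(255-92)/255 = 255 - 17767/255 ≈ 255 - 69.675 = 185.325 → 185
B: 255 - (255-170)×(255-165)/255 = 255 - 7650/255 ≈ 255 - 30.000 = 225.000 → 225
= RGB(252, 185, 225)


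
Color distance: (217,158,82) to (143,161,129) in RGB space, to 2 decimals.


d = √[(R₁-R₂)² + (G₁-G₂)² + (B₁-B₂)²]
d = √[(217-143)² + (158-161)² + (82-129)²]
d = √[5476 + 9 + 2209]
d = √7694
d ≈ 87.72


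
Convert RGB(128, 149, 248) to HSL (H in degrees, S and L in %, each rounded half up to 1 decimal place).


Normalize: R'=128/255≈0.5020, G'=149/255≈0.5843, B'=248/255≈0.9725
Max=248/255, Min=128/255, Δ=Max-Min=120/255
L = (Max+Min)/2 = (248+128)/510 = 376/510 = 0.73725… → L = 73.7%
L > 0.5 → S = Δ/(2-Max-Min) = 120/(510-248-128) = 120/134 = 0.89552… → S = 89.6%
(the 1/255 factors cancel in S and H, so raw channel differences can be used)
Max is B' → H = 60 × ((R-G)/Δ + 4) = 60 × ((128-149)/120 + 4)
  -21/120 + 4 = -0.175 + 4 = 3.825
  H = 60 × 3.825 = 229.5° → H = 229.5°
= HSL(229.5°, 89.6%, 73.7%)


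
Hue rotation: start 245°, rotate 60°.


New hue = (H + rotation) mod 360
New hue = (245 + 60) mod 360
= 305 mod 360
= 305°


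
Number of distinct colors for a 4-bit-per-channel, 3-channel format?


Total bits = 4 bits/channel × 3 channels = 12 bits
Distinct colors = 2^12
= 4,096 colors


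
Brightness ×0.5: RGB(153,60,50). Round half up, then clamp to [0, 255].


Multiply each channel by 0.5, round half up, clamp to [0, 255]
R: 153×0.5 = 76.5 → round → 77
G: 60×0.5 = 30
B: 50×0.5 = 25
= RGB(77, 30, 25)


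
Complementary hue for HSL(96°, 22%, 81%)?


Complement = opposite side of color wheel = hue + 180°
H' = (96 + 180) mod 360 = 276°
S and L unchanged.
= HSL(276°, 22%, 81%)


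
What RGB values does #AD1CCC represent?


AD → 173 (R)
1C → 28 (G)
CC → 204 (B)
= RGB(173, 28, 204)


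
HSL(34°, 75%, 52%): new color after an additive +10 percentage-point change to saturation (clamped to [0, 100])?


Original S = 75%
Adjustment = +10 percentage points
New S = 75 + (10) = 85
Clamp to [0, 100] → 85
= HSL(34°, 85%, 52%)


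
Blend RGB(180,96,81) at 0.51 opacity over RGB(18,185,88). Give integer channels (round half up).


C = α×F + (1-α)×B, with 1-α = 0.49
R: 0.51×180 + 0.49×18 = 91.80 + 8.82 = 100.62 → 101
G: 0.51×96 + 0.49×185 = 48.96 + 90.65 = 139.61 → 140
B: 0.51×81 + 0.49×88 = 41.31 + 43.12 = 84.43 → 84
= RGB(101, 140, 84)


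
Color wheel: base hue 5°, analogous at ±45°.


Base hue: 5°
Left analog: (5 - 45) mod 360 = 320°
Right analog: (5 + 45) mod 360 = 50°
Analogous hues = 320° and 50°


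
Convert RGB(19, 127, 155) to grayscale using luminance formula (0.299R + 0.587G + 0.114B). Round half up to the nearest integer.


Gray = 0.299×R + 0.587×G + 0.114×B
Gray = 0.299×19 + 0.587×127 + 0.114×155
Gray = 5.681 + 74.549 + 17.670
Gray = 97.900 → round half up → 98
Gray = 98


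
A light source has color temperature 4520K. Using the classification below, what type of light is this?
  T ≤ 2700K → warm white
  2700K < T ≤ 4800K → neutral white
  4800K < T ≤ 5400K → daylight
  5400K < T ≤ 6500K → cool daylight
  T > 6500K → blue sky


Temperature: 4520K
2700K < 4520K ≤ 4800K → neutral white
Classification: neutral white


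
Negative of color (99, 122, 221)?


Invert: (255-R, 255-G, 255-B)
R: 255-99 = 156
G: 255-122 = 133
B: 255-221 = 34
= RGB(156, 133, 34)


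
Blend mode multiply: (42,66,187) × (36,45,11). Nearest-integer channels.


Multiply: C = A×B/255, rounded to nearest integer
R: 42×36/255 = 1512/255 ≈ 5.929 → 6
G: 66×45/255 = 2970/255 ≈ 11.647 → 12
B: 187×11/255 = 2057/255 ≈ 8.067 → 8
= RGB(6, 12, 8)


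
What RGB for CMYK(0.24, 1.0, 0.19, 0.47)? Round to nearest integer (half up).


R = 255 × (1-C) × (1-K) = 255 × 0.76 × 0.53 = 102.714 → 103
G = 255 × (1-M) × (1-K) = 255 × 0.00 × 0.53 = 0
B = 255 × (1-Y) × (1-K) = 255 × 0.81 × 0.53 = 109.4715 → 109
= RGB(103, 0, 109)


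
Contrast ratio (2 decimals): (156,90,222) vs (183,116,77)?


Linearize each sRGB channel c=v/255: c/12.92 if c ≤ 0.04045 else ((c+0.055)/1.055)^2.4
L = 0.2126×R_lin + 0.7152×G_lin + 0.0722×B_lin
Color 1 (156,90,222):
  R=156: 156/255≈0.6118 > 0.04045 → ((0.6118+0.055)/1.055)^2.4 ≈ 0.33245
  G=90: 90/255≈0.3529 > 0.04045 → ((0.3529+0.055)/1.055)^2.4 ≈ 0.10224
  B=222: 222/255≈0.8706 > 0.04045 → ((0.8706+0.055)/1.055)^2.4 ≈ 0.73046
  L1 = 0.2126×0.33245 + 0.7152×0.10224 + 0.0722×0.73046 ≈ 0.19654
Color 2 (183,116,77):
  R=183: 183/255≈0.7176 > 0.04045 → ((0.7176+0.055)/1.055)^2.4 ≈ 0.47353
  G=116: 116/255≈0.4549 > 0.04045 → ((0.4549+0.055)/1.055)^2.4 ≈ 0.17465
  B=77: 77/255≈0.3020 > 0.04045 → ((0.3020+0.055)/1.055)^2.4 ≈ 0.07421
  L2 = 0.2126×0.47353 + 0.7152×0.17465 + 0.0722×0.07421 ≈ 0.23094
Lighter = 0.23094, Darker = 0.19654
Ratio = (L_lighter + 0.05) / (L_darker + 0.05)
Ratio = (0.23094 + 0.05) / (0.19654 + 0.05) = 0.28094 / 0.24654 ≈ 1.1395
Ratio ≈ 1.14:1


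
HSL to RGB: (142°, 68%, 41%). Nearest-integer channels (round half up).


H=142°, S=0.68, L=0.41
C = (1-|2L-1|)×S = (1-|-0.18|)×0.68 = 0.5576
H' = H/60 = 142/60 ≈ 2.3667; X = C×(1-|H' mod 2 - 1|) ≈ 0.2045
m = L - C/2 = 0.41 - 0.2788 = 0.1312
Sector ⌊H'⌋ = 2 → (R',G',B') = (0.0, 0.5576, ≈0.2045)
RGB = ((R'+m)×255, (G'+m)×255, (B'+m)×255) = (33.456, 175.644, 85.5916)
Round half up → RGB(33, 176, 86)


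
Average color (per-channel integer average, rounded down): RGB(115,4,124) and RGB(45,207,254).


Midpoint: each channel = ⌊(C₁+C₂)/2⌋
R: ⌊(115+45)/2⌋ = 80
G: ⌊(4+207)/2⌋ = 105
B: ⌊(124+254)/2⌋ = 189
= RGB(80, 105, 189)


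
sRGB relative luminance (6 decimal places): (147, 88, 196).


Linearize each channel (sRGB transfer function): c = v/255; c_lin = c/12.92 if c ≤ 0.04045, else ((c+0.055)/1.055)^2.4
  R: 147/255 ≈ 0.576471 > 0.04045 → ((0.576471+0.055)/1.055)^2.4 ≈ 0.291771
  G: 88/255 ≈ 0.345098 > 0.04045 → ((0.345098+0.055)/1.055)^2.4 ≈ 0.097587
  B: 196/255 ≈ 0.768627 > 0.04045 → ((0.768627+0.055)/1.055)^2.4 ≈ 0.552011
R_lin = 0.291771, G_lin = 0.097587, B_lin = 0.552011
L = 0.2126×R + 0.7152×G + 0.0722×B
L = 0.2126×0.291771 + 0.7152×0.097587 + 0.0722×0.552011
L ≈ 0.171680


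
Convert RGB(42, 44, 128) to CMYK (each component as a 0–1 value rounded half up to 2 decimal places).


R'=42/255≈0.1647, G'=44/255≈0.1725, B'=128/255≈0.5020
K = 1 - max(R',G',B') = 1 - 128/255 = 127/255 = 0.49803… → 0.50
(1-R'-K)/(1-K) simplifies to (max-R)/max with max = 128:
C = (128-42)/128 = 86/128 = 0.67187… → 0.67
M = (128-44)/128 = 84/128 = 0.65625 → 0.66
Y = (128-128)/128 = 0/128 = 0 → 0.00
= CMYK(0.67, 0.66, 0.00, 0.50)


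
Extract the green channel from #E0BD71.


Color: #E0BD71
R = E0 = 224
G = BD = 189
B = 71 = 113
Green = 189


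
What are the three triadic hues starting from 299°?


Triadic: equally spaced at 120° intervals
H1 = 299°
H2 = (299 + 120) mod 360 = 59°
H3 = (299 + 240) mod 360 = 179°
Triadic = 299°, 59°, 179°


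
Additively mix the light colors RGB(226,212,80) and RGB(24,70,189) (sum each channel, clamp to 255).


Additive: each channel = min(255, C₁+C₂)
R: 226+24 = 250 → 250
G: 212+70 = 282 → 255
B: 80+189 = 269 → 255
= RGB(250, 255, 255)


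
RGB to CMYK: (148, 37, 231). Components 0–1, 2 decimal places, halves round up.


R'=148/255≈0.5804, G'=37/255≈0.1451, B'=231/255≈0.9059
K = 1 - max(R',G',B') = 1 - 231/255 = 24/255 = 0.09411… → 0.09
(1-R'-K)/(1-K) simplifies to (max-R)/max with max = 231:
C = (231-148)/231 = 83/231 = 0.35930… → 0.36
M = (231-37)/231 = 194/231 = 0.83982… → 0.84
Y = (231-231)/231 = 0/231 = 0 → 0.00
= CMYK(0.36, 0.84, 0.00, 0.09)


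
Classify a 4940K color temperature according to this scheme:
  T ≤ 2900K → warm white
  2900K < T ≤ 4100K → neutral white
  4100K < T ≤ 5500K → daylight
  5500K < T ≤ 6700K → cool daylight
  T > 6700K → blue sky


Temperature: 4940K
4100K < 4940K ≤ 5500K → daylight
Classification: daylight


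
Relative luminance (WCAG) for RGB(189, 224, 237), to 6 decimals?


Linearize each channel (sRGB transfer function): c = v/255; c_lin = c/12.92 if c ≤ 0.04045, else ((c+0.055)/1.055)^2.4
  R: 189/255 ≈ 0.741176 > 0.04045 → ((0.741176+0.055)/1.055)^2.4 ≈ 0.508881
  G: 224/255 ≈ 0.878431 > 0.04045 → ((0.878431+0.055)/1.055)^2.4 ≈ 0.745404
  B: 237/255 ≈ 0.929412 > 0.04045 → ((0.929412+0.055)/1.055)^2.4 ≈ 0.846873
R_lin = 0.508881, G_lin = 0.745404, B_lin = 0.846873
L = 0.2126×R + 0.7152×G + 0.0722×B
L = 0.2126×0.508881 + 0.7152×0.745404 + 0.0722×0.846873
L ≈ 0.702446


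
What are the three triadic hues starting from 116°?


Triadic: equally spaced at 120° intervals
H1 = 116°
H2 = (116 + 120) mod 360 = 236°
H3 = (116 + 240) mod 360 = 356°
Triadic = 116°, 236°, 356°


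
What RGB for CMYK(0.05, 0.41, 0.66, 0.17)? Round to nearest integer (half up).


R = 255 × (1-C) × (1-K) = 255 × 0.95 × 0.83 = 201.0675 → 201
G = 255 × (1-M) × (1-K) = 255 × 0.59 × 0.83 = 124.8735 → 125
B = 255 × (1-Y) × (1-K) = 255 × 0.34 × 0.83 = 71.961 → 72
= RGB(201, 125, 72)


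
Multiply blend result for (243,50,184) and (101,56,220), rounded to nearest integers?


Multiply: C = A×B/255, rounded to nearest integer
R: 243×101/255 = 24543/255 ≈ 96.247 → 96
G: 50×56/255 = 2800/255 ≈ 10.980 → 11
B: 184×220/255 = 40480/255 ≈ 158.745 → 159
= RGB(96, 11, 159)


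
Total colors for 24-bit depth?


Colors = 2^bits = 2^24
= 16,777,216 colors


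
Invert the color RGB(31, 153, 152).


Invert: (255-R, 255-G, 255-B)
R: 255-31 = 224
G: 255-153 = 102
B: 255-152 = 103
= RGB(224, 102, 103)


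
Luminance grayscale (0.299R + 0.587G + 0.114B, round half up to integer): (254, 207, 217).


Gray = 0.299×R + 0.587×G + 0.114×B
Gray = 0.299×254 + 0.587×207 + 0.114×217
Gray = 75.946 + 121.509 + 24.738
Gray = 222.193 → round half up → 222
Gray = 222


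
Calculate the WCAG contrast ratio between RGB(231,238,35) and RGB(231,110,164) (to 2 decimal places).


Linearize each sRGB channel c=v/255: c/12.92 if c ≤ 0.04045 else ((c+0.055)/1.055)^2.4
L = 0.2126×R_lin + 0.7152×G_lin + 0.0722×B_lin
Color 1 (231,238,35):
  R=231: 231/255≈0.9059 > 0.04045 → ((0.9059+0.055)/1.055)^2.4 ≈ 0.79910
  G=238: 238/255≈0.9333 > 0.04045 → ((0.9333+0.055)/1.055)^2.4 ≈ 0.85499
  B=35: 35/255≈0.1373 > 0.04045 → ((0.1373+0.055)/1.055)^2.4 ≈ 0.01681
  L1 = 0.2126×0.79910 + 0.7152×0.85499 + 0.0722×0.01681 ≈ 0.78259
Color 2 (231,110,164):
  R=231: 231/255≈0.9059 > 0.04045 → ((0.9059+0.055)/1.055)^2.4 ≈ 0.79910
  G=110: 110/255≈0.4314 > 0.04045 → ((0.4314+0.055)/1.055)^2.4 ≈ 0.15593
  B=164: 164/255≈0.6431 > 0.04045 → ((0.6431+0.055)/1.055)^2.4 ≈ 0.37124
  L2 = 0.2126×0.79910 + 0.7152×0.15593 + 0.0722×0.37124 ≈ 0.30821
Lighter = 0.78259, Darker = 0.30821
Ratio = (L_lighter + 0.05) / (L_darker + 0.05)
Ratio = (0.78259 + 0.05) / (0.30821 + 0.05) = 0.83259 / 0.35821 ≈ 2.3243
Ratio ≈ 2.32:1


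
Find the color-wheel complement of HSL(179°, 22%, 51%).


Complement = opposite side of color wheel = hue + 180°
H' = (179 + 180) mod 360 = 359°
S and L unchanged.
= HSL(359°, 22%, 51%)


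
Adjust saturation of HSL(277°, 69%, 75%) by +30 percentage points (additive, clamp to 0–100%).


Original S = 69%
Adjustment = +30 percentage points
New S = 69 + (30) = 99
Clamp to [0, 100] → 99
= HSL(277°, 99%, 75%)


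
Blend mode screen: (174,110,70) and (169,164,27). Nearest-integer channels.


Screen: C = 255 - (255-A)×(255-B)/255, rounded to nearest integer
R: 255 - (255-174)×(255-169)/255 = 255 - 6966/255 ≈ 255 - 27.318 = 227.682 → 228
G: 255 - (255-110)×(255-164)/255 = 255 - 13195/255 ≈ 255 - 51.745 = 203.255 → 203
B: 255 - (255-70)×(255-27)/255 = 255 - 42180/255 ≈ 255 - 165.412 = 89.588 → 90
= RGB(228, 203, 90)


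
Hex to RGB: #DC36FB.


DC → 220 (R)
36 → 54 (G)
FB → 251 (B)
= RGB(220, 54, 251)


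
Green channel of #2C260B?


Color: #2C260B
R = 2C = 44
G = 26 = 38
B = 0B = 11
Green = 38


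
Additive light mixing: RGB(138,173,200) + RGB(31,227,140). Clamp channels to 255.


Additive: each channel = min(255, C₁+C₂)
R: 138+31 = 169 → 169
G: 173+227 = 400 → 255
B: 200+140 = 340 → 255
= RGB(169, 255, 255)


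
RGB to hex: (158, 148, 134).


R = 158 → 9E (hex)
G = 148 → 94 (hex)
B = 134 → 86 (hex)
Hex = #9E9486


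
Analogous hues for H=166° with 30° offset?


Base hue: 166°
Left analog: (166 - 30) mod 360 = 136°
Right analog: (166 + 30) mod 360 = 196°
Analogous hues = 136° and 196°


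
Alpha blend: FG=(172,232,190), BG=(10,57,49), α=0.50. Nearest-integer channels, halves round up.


C = α×F + (1-α)×B, with 1-α = 0.50
R: 0.50×172 + 0.50×10 = 86.00 + 5.00 = 91.00 → 91
G: 0.50×232 + 0.50×57 = 116.00 + 28.50 = 144.50 → 145
B: 0.50×190 + 0.50×49 = 95.00 + 24.50 = 119.50 → 120
= RGB(91, 145, 120)


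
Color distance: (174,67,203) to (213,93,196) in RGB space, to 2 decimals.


d = √[(R₁-R₂)² + (G₁-G₂)² + (B₁-B₂)²]
d = √[(174-213)² + (67-93)² + (203-196)²]
d = √[1521 + 676 + 49]
d = √2246
d ≈ 47.39


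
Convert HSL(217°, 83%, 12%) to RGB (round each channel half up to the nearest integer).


H=217°, S=0.83, L=0.12
C = (1-|2L-1|)×S = (1-|-0.76|)×0.83 = 0.1992
H' = H/60 = 217/60 ≈ 3.6167; X = C×(1-|H' mod 2 - 1|) = 0.07636
m = L - C/2 = 0.12 - 0.0996 = 0.0204
Sector ⌊H'⌋ = 3 → (R',G',B') = (0.0, 0.07636, 0.1992)
RGB = ((R'+m)×255, (G'+m)×255, (B'+m)×255) = (5.202, 24.6738, 55.998)
Round half up → RGB(5, 25, 56)


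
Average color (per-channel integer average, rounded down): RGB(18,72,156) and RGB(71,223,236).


Midpoint: each channel = ⌊(C₁+C₂)/2⌋
R: ⌊(18+71)/2⌋ = 44
G: ⌊(72+223)/2⌋ = 147
B: ⌊(156+236)/2⌋ = 196
= RGB(44, 147, 196)


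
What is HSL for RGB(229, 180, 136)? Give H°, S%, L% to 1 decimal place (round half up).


Normalize: R'=229/255≈0.8980, G'=180/255≈0.7059, B'=136/255≈0.5333
Max=229/255, Min=136/255, Δ=Max-Min=93/255
L = (Max+Min)/2 = (229+136)/510 = 365/510 = 0.71568… → L = 71.6%
L > 0.5 → S = Δ/(2-Max-Min) = 93/(510-229-136) = 93/145 = 0.64137… → S = 64.1%
(the 1/255 factors cancel in S and H, so raw channel differences can be used)
Max is R' → H = 60 × (((G-B)/Δ) mod 6) = 60 × (((180-136)/93) mod 6)
  44/93 = 0.4731…
  H = 60 × 0.4731… = 28.387…° → H = 28.4°
= HSL(28.4°, 64.1%, 71.6%)


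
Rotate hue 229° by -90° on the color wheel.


New hue = (H + rotation) mod 360
New hue = (229 -90) mod 360
= 139 mod 360
= 139°


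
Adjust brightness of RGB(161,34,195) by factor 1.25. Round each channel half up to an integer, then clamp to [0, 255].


Multiply each channel by 1.25, round half up, clamp to [0, 255]
R: 161×1.25 = 201.25 → round → 201
G: 34×1.25 = 42.5 → round → 43
B: 195×1.25 = 243.75 → round → 244
= RGB(201, 43, 244)


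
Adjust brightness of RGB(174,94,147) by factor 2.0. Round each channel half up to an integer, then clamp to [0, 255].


Multiply each channel by 2.0, round half up, clamp to [0, 255]
R: 174×2.0 = 348 → clamp → 255
G: 94×2.0 = 188
B: 147×2.0 = 294 → clamp → 255
= RGB(255, 188, 255)


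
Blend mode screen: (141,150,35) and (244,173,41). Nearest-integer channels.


Screen: C = 255 - (255-A)×(255-B)/255, rounded to nearest integer
R: 255 - (255-141)×(255-244)/255 = 255 - 1254/255 ≈ 255 - 4.918 = 250.082 → 250
G: 255 - (255-150)×(255-173)/255 = 255 - 8610/255 ≈ 255 - 33.765 = 221.235 → 221
B: 255 - (255-35)×(255-41)/255 = 255 - 47080/255 ≈ 255 - 184.627 = 70.373 → 70
= RGB(250, 221, 70)


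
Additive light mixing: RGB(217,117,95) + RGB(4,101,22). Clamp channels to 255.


Additive: each channel = min(255, C₁+C₂)
R: 217+4 = 221 → 221
G: 117+101 = 218 → 218
B: 95+22 = 117 → 117
= RGB(221, 218, 117)


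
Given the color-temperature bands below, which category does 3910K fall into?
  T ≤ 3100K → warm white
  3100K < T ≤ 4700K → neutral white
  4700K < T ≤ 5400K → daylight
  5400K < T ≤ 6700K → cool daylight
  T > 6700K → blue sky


Temperature: 3910K
3100K < 3910K ≤ 4700K → neutral white
Classification: neutral white


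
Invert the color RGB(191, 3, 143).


Invert: (255-R, 255-G, 255-B)
R: 255-191 = 64
G: 255-3 = 252
B: 255-143 = 112
= RGB(64, 252, 112)


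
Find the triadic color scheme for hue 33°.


Triadic: equally spaced at 120° intervals
H1 = 33°
H2 = (33 + 120) mod 360 = 153°
H3 = (33 + 240) mod 360 = 273°
Triadic = 33°, 153°, 273°


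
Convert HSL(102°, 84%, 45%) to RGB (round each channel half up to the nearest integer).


H=102°, S=0.84, L=0.45
C = (1-|2L-1|)×S = (1-|-0.10|)×0.84 = 0.756
H' = H/60 = 102/60 ≈ 1.7000; X = C×(1-|H' mod 2 - 1|) = 0.2268
m = L - C/2 = 0.45 - 0.378 = 0.072
Sector ⌊H'⌋ = 1 → (R',G',B') = (0.2268, 0.756, 0.0)
RGB = ((R'+m)×255, (G'+m)×255, (B'+m)×255) = (76.194, 211.14, 18.36)
Round half up → RGB(76, 211, 18)


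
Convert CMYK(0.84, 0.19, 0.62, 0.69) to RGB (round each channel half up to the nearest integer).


R = 255 × (1-C) × (1-K) = 255 × 0.16 × 0.31 = 12.648 → 13
G = 255 × (1-M) × (1-K) = 255 × 0.81 × 0.31 = 64.0305 → 64
B = 255 × (1-Y) × (1-K) = 255 × 0.38 × 0.31 = 30.039 → 30
= RGB(13, 64, 30)


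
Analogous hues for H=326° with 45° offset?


Base hue: 326°
Left analog: (326 - 45) mod 360 = 281°
Right analog: (326 + 45) mod 360 = 11°
Analogous hues = 281° and 11°
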